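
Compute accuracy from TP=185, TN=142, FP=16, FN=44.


Accuracy = (TP+TN)/(TP+TN+FP+FN)
= (185+142)/(387)
= 327/387 = 84.5%

84.5%


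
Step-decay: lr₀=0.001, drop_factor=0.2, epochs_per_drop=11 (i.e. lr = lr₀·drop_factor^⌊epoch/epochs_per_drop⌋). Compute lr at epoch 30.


n_drops = ⌊30/11⌋ = 2
lr = 0.001·0.2^2 = 0.001·0.04 = 0.00004

0.00004


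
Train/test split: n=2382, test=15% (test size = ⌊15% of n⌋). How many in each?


Test = ⌊2382·15/100⌋ = 357
Train = 2382 - 357 = 2025

Train: 2025, Test: 357


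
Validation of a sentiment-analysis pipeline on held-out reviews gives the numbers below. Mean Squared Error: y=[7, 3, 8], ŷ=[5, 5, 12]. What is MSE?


Squared errors: (7-5)²=4, (3-5)²=4, (8-12)²=16
Sum = 24
MSE = 24/3 = 8

8


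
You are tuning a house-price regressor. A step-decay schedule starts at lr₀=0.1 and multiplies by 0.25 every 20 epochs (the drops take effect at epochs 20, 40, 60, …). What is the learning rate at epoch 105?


n_drops = ⌊105/20⌋ = 5
lr = 0.1·0.25^5 = 0.1·0.0009765625 = 0.00009765625

0.00009765625


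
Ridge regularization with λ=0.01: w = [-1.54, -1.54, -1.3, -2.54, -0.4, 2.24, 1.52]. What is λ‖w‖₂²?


‖w‖₂² = (-1.54)² + (-1.54)² + (-1.3)² + (-2.54)² + (-0.4)² + (2.24)² + (1.52)²
     = 2.3716 + 2.3716 + 1.69 + 6.4516 + 0.16 + 5.0176 + 2.3104
     = 20.3728
λ·‖w‖₂² = 0.01·20.3728 = 0.203728

0.203728


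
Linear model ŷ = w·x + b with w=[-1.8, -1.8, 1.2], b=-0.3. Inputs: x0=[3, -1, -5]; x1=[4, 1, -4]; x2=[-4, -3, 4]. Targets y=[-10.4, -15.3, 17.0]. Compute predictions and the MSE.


ŷ0 = (-1.8)·(3) + (-1.8)·(-1) + (1.2)·(-5) - 0.3 = -9.9
ŷ1 = (-1.8)·(4) + (-1.8)·(1) + (1.2)·(-4) - 0.3 = -14.1
ŷ2 = (-1.8)·(-4) + (-1.8)·(-3) + (1.2)·(4) - 0.3 = 17.1
errors² = [0.25, 1.44, 0.01]
MSE = 1.7000/3 = 0.5667

0.5667


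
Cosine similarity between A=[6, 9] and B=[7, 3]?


A·B = 6·7 + 9·3 = 69
‖A‖ = √117 = 10.8167, ‖B‖ = √58 = 7.6158
cos = 69/(√117·√58) = 69/√6786 = 0.8376

0.8376


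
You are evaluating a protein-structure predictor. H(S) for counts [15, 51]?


Probabilities: [15/66, 51/66] ≈ [0.2273, 0.7727]
H = -((15/66)·log₂(15/66) + (51/66)·log₂(51/66))
  = 0.7732 bits

0.7732 bits


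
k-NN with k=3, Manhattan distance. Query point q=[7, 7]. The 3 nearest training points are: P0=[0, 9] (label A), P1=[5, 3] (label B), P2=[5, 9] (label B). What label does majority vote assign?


d(q,P0) = 9  (label A)
d(q,P1) = 6  (label B)
d(q,P2) = 4  (label B)
Votes: A=1, B=2
Majority → B

B


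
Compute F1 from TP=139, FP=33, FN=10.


Precision = 139/172 = 0.8081
Recall = 139/149 = 0.9329
F1 = 2·P·R/(P+R) = 2·TP/(2·TP+FP+FN) = 278/(278+33+10) = 278/321 = 0.866

0.866


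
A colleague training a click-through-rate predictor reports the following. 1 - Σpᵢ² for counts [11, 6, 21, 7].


Probabilities: [11/45, 6/45, 21/45, 7/45] ≈ [0.2444, 0.1333, 0.4667, 0.1556]
Σpᵢ² = (121 + 36 + 441 + 49)/45² = 647/2025
Gini = 1 - Σpᵢ² = 1 - 647/2025 = 0.6805

0.6805


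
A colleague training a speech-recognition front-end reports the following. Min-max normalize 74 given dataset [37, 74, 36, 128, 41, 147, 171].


min=36, max=171
(74-36)/(171-36) = 38/135 = 0.2815

0.2815


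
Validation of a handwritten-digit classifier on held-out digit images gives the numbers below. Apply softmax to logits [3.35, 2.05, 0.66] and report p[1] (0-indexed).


Exponentials: e^3.35=28.5027, e^2.05=7.7679, e^0.66=1.9348
Sum = 38.2054
Softmax = [0.746, 0.2033, 0.0506]
p[1] = 7.7679/38.2054 = 0.2033

0.2033


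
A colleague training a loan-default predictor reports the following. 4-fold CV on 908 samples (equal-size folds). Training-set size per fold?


Fold size = 908/4 = 227
Training per fold = 908 - 227 = 681

681


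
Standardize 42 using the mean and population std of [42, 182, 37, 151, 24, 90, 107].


μ = 90.4286, σ = 55.9869
z = (42 - 90.4286)/55.9869 = -0.865

-0.865


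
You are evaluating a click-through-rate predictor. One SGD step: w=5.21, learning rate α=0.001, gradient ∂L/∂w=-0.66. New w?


w_new = w - α·∇
= 5.21 - 0.001·-0.66
= 5.21 + 0.00066
= 5.21066

5.21066


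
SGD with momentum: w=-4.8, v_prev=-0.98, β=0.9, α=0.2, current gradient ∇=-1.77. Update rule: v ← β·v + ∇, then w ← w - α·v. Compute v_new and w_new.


v_new = 0.9·-0.98 - 1.77 = -0.882 - 1.77 = -2.652
w_new = -4.8 - 0.2·-2.652 = -4.8 + 0.5304 = -4.2696

v_new=-2.652, w_new=-4.2696


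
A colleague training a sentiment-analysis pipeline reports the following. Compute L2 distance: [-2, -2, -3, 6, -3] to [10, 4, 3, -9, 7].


d = √((-2-10)² + (-2-4)² + (-3-3)² + (6+ 9)² + (-3-7)²)
  = √(144 + 36 + 36 + 225 + 100)
  = √541 = 23.2594

23.2594


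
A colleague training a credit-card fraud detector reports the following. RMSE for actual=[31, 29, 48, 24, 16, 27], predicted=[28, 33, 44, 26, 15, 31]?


MSE = 62/6 = 10.3333
RMSE = √(62/6) = 3.2146

3.2146


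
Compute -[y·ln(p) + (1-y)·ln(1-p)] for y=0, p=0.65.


BCE = -[y·ln(p) + (1-y)·ln(1-p)]
= -0 - 1·ln(1-0.65)
= -ln(0.35) = 1.0498

1.0498


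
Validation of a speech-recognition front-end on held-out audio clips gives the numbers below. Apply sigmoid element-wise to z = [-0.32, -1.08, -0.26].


σ(-0.32) = 1/(1+e^0.32) = 0.4207
σ(-1.08) = 1/(1+e^1.08) = 0.2535
σ(-0.26) = 1/(1+e^0.26) = 0.4354
result = [0.4207, 0.2535, 0.4354]

[0.4207, 0.2535, 0.4354]


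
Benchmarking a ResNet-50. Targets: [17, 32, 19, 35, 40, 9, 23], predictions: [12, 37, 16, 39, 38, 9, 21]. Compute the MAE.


Absolute errors: |17-12|=5, |32-37|=5, |19-16|=3, |35-39|=4, |40-38|=2, |9-9|=0, |23-21|=2
Sum = 21
MAE = 21/7 = 3

3


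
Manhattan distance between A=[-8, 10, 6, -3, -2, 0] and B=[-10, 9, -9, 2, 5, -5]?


d = |-8+ 10| + |10-9| + |6+ 9| + |-3-2| + |-2-5| + |0+ 5|
  = 2 + 1 + 15 + 5 + 7 + 5
  = 35

35


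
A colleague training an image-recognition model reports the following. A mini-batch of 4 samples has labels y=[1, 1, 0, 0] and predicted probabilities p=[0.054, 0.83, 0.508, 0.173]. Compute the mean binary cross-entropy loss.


L[0] = -ln(0.054) = 2.9188
L[1] = -ln(0.83) = 0.1863
L[2] = -ln(1-0.508) = -ln(0.492) = 0.7093
L[3] = -ln(1-0.173) = -ln(0.827) = 0.19
mean = (2.9188 + 0.1863 + 0.7093 + 0.19)/4 = 1.0011

1.0011


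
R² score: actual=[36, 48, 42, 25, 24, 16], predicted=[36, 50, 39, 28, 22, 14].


ȳ = 31.8333
SS_res = Σ(y-ŷ)² = 30
SS_tot = Σ(y-ȳ)² = 740.83
R² = 1 - SS_res/SS_tot = 1 - 0.0405 = 0.9595

0.9595


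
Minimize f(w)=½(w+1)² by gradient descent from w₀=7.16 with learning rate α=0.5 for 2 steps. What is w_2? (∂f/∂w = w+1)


step 1: grad = 7.16+1 = 8.16; w = 7.16 - 0.5·(8.16) = 3.08
step 2: grad = 3.08+1 = 4.08; w = 3.08 - 0.5·(4.08) = 1.04

1.04


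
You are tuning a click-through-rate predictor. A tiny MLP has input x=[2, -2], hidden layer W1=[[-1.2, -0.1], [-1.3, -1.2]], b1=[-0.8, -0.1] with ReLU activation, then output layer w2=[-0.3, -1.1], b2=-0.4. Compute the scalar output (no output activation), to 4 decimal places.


z1[0] = (-1.2)·(2) + (-0.1)·(-2) - 0.8 = -3.0
z1[1] = (-1.3)·(2) + (-1.2)·(-2) - 0.1 = -0.3
h = ReLU(z1) = [0.0, 0.0]
output = (-0.3)·(0.0) + (-1.1)·(0.0) - 0.4 = -0.4

-0.4


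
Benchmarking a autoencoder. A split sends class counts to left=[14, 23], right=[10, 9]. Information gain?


Parent = [24, 32], H_parent = 0.9852
H_left = 0.9569 (n=37), H_right = 0.998 (n=19)
H_children = (37/56)·0.9569 + (19/56)·0.998 = 0.9708
IG = 0.9852 - 0.9708 = 0.0144

0.0144


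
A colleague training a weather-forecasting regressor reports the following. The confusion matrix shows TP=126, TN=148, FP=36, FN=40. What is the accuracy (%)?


Accuracy = (TP+TN)/(TP+TN+FP+FN)
= (126+148)/(350)
= 274/350 = 78.29%

78.29%


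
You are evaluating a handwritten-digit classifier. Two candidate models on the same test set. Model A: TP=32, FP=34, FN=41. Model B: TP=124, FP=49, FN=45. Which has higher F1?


Model A: P=32/66=0.4848, R=32/73=0.4384, F1=2PR/(P+R)=2TP/(2TP+FP+FN)=64/139=0.4604
Model B: P=124/173=0.7168, R=124/169=0.7337, F1=2PR/(P+R)=2TP/(2TP+FP+FN)=248/342=0.7251
0.4604 < 0.7251 → Model B

Model B


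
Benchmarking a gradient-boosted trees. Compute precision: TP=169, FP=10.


Precision = TP/(TP+FP)
= 169/(169+10)
= 169/179 = 94.41%

94.41%


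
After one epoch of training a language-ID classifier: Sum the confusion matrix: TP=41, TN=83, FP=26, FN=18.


Total = TP + TN + FP + FN
= 41 + 83 + 26 + 18
= 168
(Predicted positive: 67, predicted negative: 101)

168


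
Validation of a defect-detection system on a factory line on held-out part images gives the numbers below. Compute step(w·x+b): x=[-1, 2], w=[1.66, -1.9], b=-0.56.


z = (-1)·(1.66) + (2)·(-1.9) - 0.56
  = -6.02
step(z) = 0 (z<0)

0


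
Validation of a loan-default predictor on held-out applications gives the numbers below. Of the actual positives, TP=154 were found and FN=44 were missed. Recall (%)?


Recall = TP/(TP+FN)
= 154/(154+44)
= 154/198 = 77.78%

77.78%


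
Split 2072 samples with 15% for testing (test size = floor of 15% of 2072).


Test = ⌊2072·15/100⌋ = 310
Train = 2072 - 310 = 1762

Train: 1762, Test: 310


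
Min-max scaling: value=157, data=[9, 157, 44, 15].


min=9, max=157
(157-9)/(157-9) = 148/148 = 1.0

1.0


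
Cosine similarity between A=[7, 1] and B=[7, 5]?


A·B = 7·7 + 1·5 = 54
‖A‖ = √50 = 7.0711, ‖B‖ = √74 = 8.6023
cos = 54/(√50·√74) = 54/√3700 = 0.8878

0.8878


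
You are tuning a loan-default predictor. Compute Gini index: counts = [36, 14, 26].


Probabilities: [36/76, 14/76, 26/76] ≈ [0.4737, 0.1842, 0.3421]
Σpᵢ² = (1296 + 196 + 676)/76² = 2168/5776
Gini = 1 - Σpᵢ² = 1 - 2168/5776 = 0.6247

0.6247


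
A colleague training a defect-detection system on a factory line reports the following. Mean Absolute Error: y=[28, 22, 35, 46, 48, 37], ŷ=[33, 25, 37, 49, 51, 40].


Absolute errors: |28-33|=5, |22-25|=3, |35-37|=2, |46-49|=3, |48-51|=3, |37-40|=3
Sum = 19
MAE = 19/6 = 19/6

19/6


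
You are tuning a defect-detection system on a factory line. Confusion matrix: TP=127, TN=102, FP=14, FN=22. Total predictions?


Total = TP + TN + FP + FN
= 127 + 102 + 14 + 22
= 265
(Predicted positive: 141, predicted negative: 124)

265


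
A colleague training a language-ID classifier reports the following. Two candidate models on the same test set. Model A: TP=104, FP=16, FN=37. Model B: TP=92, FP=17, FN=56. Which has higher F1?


Model A: P=104/120=0.8667, R=104/141=0.7376, F1=2PR/(P+R)=2TP/(2TP+FP+FN)=208/261=0.7969
Model B: P=92/109=0.844, R=92/148=0.6216, F1=2PR/(P+R)=2TP/(2TP+FP+FN)=184/257=0.716
0.7969 > 0.716 → Model A

Model A


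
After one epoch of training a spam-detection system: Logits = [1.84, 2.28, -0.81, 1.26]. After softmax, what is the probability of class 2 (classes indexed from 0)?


Exponentials: e^1.84=6.2965, e^2.28=9.7767, e^-0.81=0.4449, e^1.26=3.5254
Sum = 20.0435
Softmax = [0.3141, 0.4878, 0.0222, 0.1759]
p[2] = 0.4449/20.0435 = 0.0222

0.0222


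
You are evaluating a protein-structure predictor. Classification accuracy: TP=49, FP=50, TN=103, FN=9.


Accuracy = (TP+TN)/(TP+TN+FP+FN)
= (49+103)/(211)
= 152/211 = 72.04%

72.04%


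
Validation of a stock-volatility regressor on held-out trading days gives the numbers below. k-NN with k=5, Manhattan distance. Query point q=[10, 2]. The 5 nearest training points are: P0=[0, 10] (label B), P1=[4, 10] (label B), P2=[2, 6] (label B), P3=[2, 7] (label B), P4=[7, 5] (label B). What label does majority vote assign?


d(q,P0) = 18  (label B)
d(q,P1) = 14  (label B)
d(q,P2) = 12  (label B)
d(q,P3) = 13  (label B)
d(q,P4) = 6  (label B)
Votes: A=0, B=5
Majority → B

B


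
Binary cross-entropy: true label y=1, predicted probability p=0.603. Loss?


BCE = -[y·ln(p) + (1-y)·ln(1-p)]
= -1·ln(0.603) - 0
= -ln(0.603) = 0.5058

0.5058


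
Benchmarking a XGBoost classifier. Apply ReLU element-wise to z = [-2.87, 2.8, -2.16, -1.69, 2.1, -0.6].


ReLU(-2.87) = max(0, -2.87) = 0.0
ReLU(2.8) = max(0, 2.8) = 2.8
ReLU(-2.16) = max(0, -2.16) = 0.0
ReLU(-1.69) = max(0, -1.69) = 0.0
ReLU(2.1) = max(0, 2.1) = 2.1
ReLU(-0.6) = max(0, -0.6) = 0.0
result = [0.0, 2.8, 0.0, 0.0, 2.1, 0.0]

[0.0, 2.8, 0.0, 0.0, 2.1, 0.0]


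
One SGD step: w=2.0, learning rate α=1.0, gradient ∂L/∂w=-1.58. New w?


w_new = w - α·∇
= 2.0 - 1.0·-1.58
= 2.0 + 1.58
= 3.58

3.58


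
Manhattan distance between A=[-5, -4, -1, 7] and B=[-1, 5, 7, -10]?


d = |-5+ 1| + |-4-5| + |-1-7| + |7+ 10|
  = 4 + 9 + 8 + 17
  = 38

38


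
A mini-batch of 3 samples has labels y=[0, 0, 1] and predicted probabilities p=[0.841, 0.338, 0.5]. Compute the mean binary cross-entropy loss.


L[0] = -ln(1-0.841) = -ln(0.159) = 1.8389
L[1] = -ln(1-0.338) = -ln(0.662) = 0.4125
L[2] = -ln(0.5) = 0.6931
mean = (1.8389 + 0.4125 + 0.6931)/3 = 0.9815

0.9815


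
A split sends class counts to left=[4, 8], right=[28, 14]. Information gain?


Parent = [32, 22], H_parent = 0.9751
H_left = 0.9183 (n=12), H_right = 0.9183 (n=42)
H_children = (12/54)·0.9183 + (42/54)·0.9183 = 0.9183
IG = 0.9751 - 0.9183 = 0.0568

0.0568


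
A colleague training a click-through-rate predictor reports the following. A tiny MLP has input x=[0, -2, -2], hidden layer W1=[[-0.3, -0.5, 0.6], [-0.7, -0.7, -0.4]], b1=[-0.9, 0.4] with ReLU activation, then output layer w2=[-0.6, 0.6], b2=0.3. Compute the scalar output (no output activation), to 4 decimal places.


z1[0] = (-0.3)·(0) + (-0.5)·(-2) + (0.6)·(-2) - 0.9 = -1.1
z1[1] = (-0.7)·(0) + (-0.7)·(-2) + (-0.4)·(-2) + 0.4 = 2.6
h = ReLU(z1) = [0.0, 2.6]
output = (-0.6)·(0.0) + (0.6)·(2.6) + 0.3 = 1.86

1.86


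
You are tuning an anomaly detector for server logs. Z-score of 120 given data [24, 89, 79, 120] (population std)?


μ = 78, σ = 34.6482
z = (120 - 78)/34.6482 = 1.2122

1.2122


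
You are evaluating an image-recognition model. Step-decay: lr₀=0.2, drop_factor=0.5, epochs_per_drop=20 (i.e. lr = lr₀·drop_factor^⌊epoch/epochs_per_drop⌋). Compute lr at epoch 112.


n_drops = ⌊112/20⌋ = 5
lr = 0.2·0.5^5 = 0.2·0.03125 = 0.00625

0.00625


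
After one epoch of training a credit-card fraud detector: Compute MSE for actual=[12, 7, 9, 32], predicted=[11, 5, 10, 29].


Squared errors: (12-11)²=1, (7-5)²=4, (9-10)²=1, (32-29)²=9
Sum = 15
MSE = 15/4 = 15/4

15/4


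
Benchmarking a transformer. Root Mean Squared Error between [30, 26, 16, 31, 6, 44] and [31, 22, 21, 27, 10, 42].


MSE = 78/6 = 13
RMSE = √(78/6) = 3.6056

3.6056


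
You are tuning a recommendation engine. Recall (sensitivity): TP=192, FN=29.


Recall = TP/(TP+FN)
= 192/(192+29)
= 192/221 = 86.88%

86.88%


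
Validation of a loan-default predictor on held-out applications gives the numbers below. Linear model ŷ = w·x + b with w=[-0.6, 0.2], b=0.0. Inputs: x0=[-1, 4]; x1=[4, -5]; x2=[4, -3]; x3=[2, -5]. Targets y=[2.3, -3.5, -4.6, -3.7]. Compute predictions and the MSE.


ŷ0 = (-0.6)·(-1) + (0.2)·(4) + 0.0 = 1.4
ŷ1 = (-0.6)·(4) + (0.2)·(-5) + 0.0 = -3.4
ŷ2 = (-0.6)·(4) + (0.2)·(-3) + 0.0 = -3.0
ŷ3 = (-0.6)·(2) + (0.2)·(-5) + 0.0 = -2.2
errors² = [0.81, 0.01, 2.56, 2.25]
MSE = 5.6300/4 = 1.4075

1.4075


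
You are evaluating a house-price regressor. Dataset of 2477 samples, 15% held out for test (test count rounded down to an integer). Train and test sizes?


Test = ⌊2477·15/100⌋ = 371
Train = 2477 - 371 = 2106

Train: 2106, Test: 371


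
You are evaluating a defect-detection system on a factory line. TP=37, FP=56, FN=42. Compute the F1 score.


Precision = 37/93 = 0.3978
Recall = 37/79 = 0.4684
F1 = 2·P·R/(P+R) = 2·TP/(2·TP+FP+FN) = 74/(74+56+42) = 74/172 = 0.4302

0.4302


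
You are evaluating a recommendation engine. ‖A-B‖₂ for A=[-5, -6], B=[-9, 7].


d = √((-5+ 9)² + (-6-7)²)
  = √(16 + 169)
  = √185 = 13.6015

13.6015


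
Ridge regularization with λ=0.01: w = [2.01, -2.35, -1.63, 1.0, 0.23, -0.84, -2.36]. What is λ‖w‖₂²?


‖w‖₂² = (2.01)² + (-2.35)² + (-1.63)² + (1.0)² + (0.23)² + (-0.84)² + (-2.36)²
     = 4.0401 + 5.5225 + 2.6569 + 1 + 0.0529 + 0.7056 + 5.5696
     = 19.5476
λ·‖w‖₂² = 0.01·19.5476 = 0.195476

0.195476


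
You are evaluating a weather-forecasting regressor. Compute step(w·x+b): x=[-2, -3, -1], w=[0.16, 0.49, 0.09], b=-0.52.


z = (-2)·(0.16) + (-3)·(0.49) + (-1)·(0.09) - 0.52
  = -2.4
step(z) = 0 (z<0)

0


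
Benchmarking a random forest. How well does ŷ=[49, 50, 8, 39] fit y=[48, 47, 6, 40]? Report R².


ȳ = 35.25
SS_res = Σ(y-ŷ)² = 15
SS_tot = Σ(y-ȳ)² = 1178.75
R² = 1 - SS_res/SS_tot = 1 - 0.0127 = 0.9873

0.9873


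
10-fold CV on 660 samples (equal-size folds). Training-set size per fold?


Fold size = 660/10 = 66
Training per fold = 660 - 66 = 594

594


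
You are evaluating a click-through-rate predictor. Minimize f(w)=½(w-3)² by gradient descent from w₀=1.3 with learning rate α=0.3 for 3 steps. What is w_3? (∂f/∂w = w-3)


step 1: grad = 1.3-3 = -1.7; w = 1.3 - 0.3·(-1.7) = 1.81
step 2: grad = 1.81-3 = -1.19; w = 1.81 - 0.3·(-1.19) = 2.167
step 3: grad = 2.167-3 = -0.833; w = 2.167 - 0.3·(-0.833) = 2.4169

2.4169


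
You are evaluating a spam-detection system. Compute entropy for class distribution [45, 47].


Probabilities: [45/92, 47/92] ≈ [0.4891, 0.5109]
H = -((45/92)·log₂(45/92) + (47/92)·log₂(47/92))
  = 0.9997 bits

0.9997 bits


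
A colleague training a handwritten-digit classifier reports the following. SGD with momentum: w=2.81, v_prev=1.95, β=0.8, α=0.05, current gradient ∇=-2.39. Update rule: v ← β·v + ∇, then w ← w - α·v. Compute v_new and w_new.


v_new = 0.8·1.95 - 2.39 = 1.56 - 2.39 = -0.83
w_new = 2.81 - 0.05·-0.83 = 2.81 + 0.0415 = 2.8515

v_new=-0.83, w_new=2.8515


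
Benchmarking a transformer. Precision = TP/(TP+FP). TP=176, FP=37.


Precision = TP/(TP+FP)
= 176/(176+37)
= 176/213 = 82.63%

82.63%


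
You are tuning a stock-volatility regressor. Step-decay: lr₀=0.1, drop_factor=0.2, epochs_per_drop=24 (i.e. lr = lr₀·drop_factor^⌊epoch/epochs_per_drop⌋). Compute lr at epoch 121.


n_drops = ⌊121/24⌋ = 5
lr = 0.1·0.2^5 = 0.1·0.00032 = 0.000032

0.000032


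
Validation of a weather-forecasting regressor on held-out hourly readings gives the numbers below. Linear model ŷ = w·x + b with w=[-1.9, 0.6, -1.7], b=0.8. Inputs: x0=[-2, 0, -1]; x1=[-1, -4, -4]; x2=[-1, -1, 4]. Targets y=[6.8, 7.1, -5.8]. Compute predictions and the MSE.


ŷ0 = (-1.9)·(-2) + (0.6)·(0) + (-1.7)·(-1) + 0.8 = 6.3
ŷ1 = (-1.9)·(-1) + (0.6)·(-4) + (-1.7)·(-4) + 0.8 = 7.1
ŷ2 = (-1.9)·(-1) + (0.6)·(-1) + (-1.7)·(4) + 0.8 = -4.7
errors² = [0.25, 0.0, 1.21]
MSE = 1.4600/3 = 0.4867

0.4867


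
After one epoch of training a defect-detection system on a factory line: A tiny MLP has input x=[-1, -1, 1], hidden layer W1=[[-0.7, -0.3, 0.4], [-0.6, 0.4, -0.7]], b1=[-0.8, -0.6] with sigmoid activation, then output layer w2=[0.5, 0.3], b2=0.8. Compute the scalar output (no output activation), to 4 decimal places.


z1[0] = (-0.7)·(-1) + (-0.3)·(-1) + (0.4)·(1) - 0.8 = 0.6
z1[1] = (-0.6)·(-1) + (0.4)·(-1) + (-0.7)·(1) - 0.6 = -1.1
h = sigmoid(z1) = [0.6457, 0.2497]
output = (0.5)·(0.6457) + (0.3)·(0.2497) + 0.8 = 1.1978

1.1978


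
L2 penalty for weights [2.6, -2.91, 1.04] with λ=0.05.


‖w‖₂² = (2.6)² + (-2.91)² + (1.04)²
     = 6.76 + 8.4681 + 1.0816
     = 16.3097
λ·‖w‖₂² = 0.05·16.3097 = 0.815485

0.815485


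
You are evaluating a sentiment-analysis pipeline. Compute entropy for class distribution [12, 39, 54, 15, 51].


Probabilities: [12/171, 39/171, 54/171, 15/171, 51/171] ≈ [0.0702, 0.2281, 0.3158, 0.0877, 0.2982]
H = -((12/171)·log₂(12/171) + (39/171)·log₂(39/171) + (54/171)·log₂(54/171) + (15/171)·log₂(15/171) + (51/171)·log₂(51/171))
  = 2.109 bits

2.109 bits


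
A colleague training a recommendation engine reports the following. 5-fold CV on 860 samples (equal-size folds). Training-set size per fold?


Fold size = 860/5 = 172
Training per fold = 860 - 172 = 688

688


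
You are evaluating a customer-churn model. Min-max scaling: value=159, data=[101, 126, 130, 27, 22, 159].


min=22, max=159
(159-22)/(159-22) = 137/137 = 1.0

1.0


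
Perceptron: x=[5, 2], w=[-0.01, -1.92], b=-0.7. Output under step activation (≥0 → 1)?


z = (5)·(-0.01) + (2)·(-1.92) - 0.7
  = -4.59
step(z) = 0 (z<0)

0


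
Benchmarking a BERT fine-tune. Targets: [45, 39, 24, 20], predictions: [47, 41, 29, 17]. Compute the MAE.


Absolute errors: |45-47|=2, |39-41|=2, |24-29|=5, |20-17|=3
Sum = 12
MAE = 12/4 = 3

3


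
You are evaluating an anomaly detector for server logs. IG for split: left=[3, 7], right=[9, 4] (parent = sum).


Parent = [12, 11], H_parent = 0.9986
H_left = 0.8813 (n=10), H_right = 0.8905 (n=13)
H_children = (10/23)·0.8813 + (13/23)·0.8905 = 0.8865
IG = 0.9986 - 0.8865 = 0.1121

0.1121


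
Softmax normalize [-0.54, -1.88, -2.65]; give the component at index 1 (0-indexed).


Exponentials: e^-0.54=0.5827, e^-1.88=0.1526, e^-2.65=0.0707
Sum = 0.806
Softmax = [0.723, 0.1893, 0.0877]
p[1] = 0.1526/0.806 = 0.1893

0.1893


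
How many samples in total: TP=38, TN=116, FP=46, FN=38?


Total = TP + TN + FP + FN
= 38 + 116 + 46 + 38
= 238
(Predicted positive: 84, predicted negative: 154)

238


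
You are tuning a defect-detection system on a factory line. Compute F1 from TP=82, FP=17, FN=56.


Precision = 82/99 = 0.8283
Recall = 82/138 = 0.5942
F1 = 2·P·R/(P+R) = 2·TP/(2·TP+FP+FN) = 164/(164+17+56) = 164/237 = 0.692

0.692


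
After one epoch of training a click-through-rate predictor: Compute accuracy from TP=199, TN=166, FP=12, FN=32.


Accuracy = (TP+TN)/(TP+TN+FP+FN)
= (199+166)/(409)
= 365/409 = 89.24%

89.24%


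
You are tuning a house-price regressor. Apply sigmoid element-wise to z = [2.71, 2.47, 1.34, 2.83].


σ(2.71) = 1/(1+e^-2.71) = 0.9376
σ(2.47) = 1/(1+e^-2.47) = 0.922
σ(1.34) = 1/(1+e^-1.34) = 0.7925
σ(2.83) = 1/(1+e^-2.83) = 0.9443
result = [0.9376, 0.922, 0.7925, 0.9443]

[0.9376, 0.922, 0.7925, 0.9443]


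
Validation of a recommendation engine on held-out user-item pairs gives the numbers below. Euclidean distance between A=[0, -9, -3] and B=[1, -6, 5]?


d = √((0-1)² + (-9+ 6)² + (-3-5)²)
  = √(1 + 9 + 64)
  = √74 = 8.6023

8.6023


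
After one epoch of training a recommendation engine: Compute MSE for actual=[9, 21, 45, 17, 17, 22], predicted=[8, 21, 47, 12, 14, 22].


Squared errors: (9-8)²=1, (21-21)²=0, (45-47)²=4, (17-12)²=25, (17-14)²=9, (22-22)²=0
Sum = 39
MSE = 39/6 = 13/2

13/2


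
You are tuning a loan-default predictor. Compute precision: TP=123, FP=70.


Precision = TP/(TP+FP)
= 123/(123+70)
= 123/193 = 63.73%

63.73%


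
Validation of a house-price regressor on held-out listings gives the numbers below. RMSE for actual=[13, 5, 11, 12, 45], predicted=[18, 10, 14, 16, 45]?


MSE = 75/5 = 15
RMSE = √(75/5) = 3.873

3.873


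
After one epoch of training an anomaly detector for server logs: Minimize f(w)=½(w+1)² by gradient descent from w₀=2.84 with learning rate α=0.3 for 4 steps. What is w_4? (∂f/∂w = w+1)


step 1: grad = 2.84+1 = 3.84; w = 2.84 - 0.3·(3.84) = 1.688
step 2: grad = 1.688+1 = 2.688; w = 1.688 - 0.3·(2.688) = 0.8816
step 3: grad = 0.8816+1 = 1.8816; w = 0.8816 - 0.3·(1.8816) = 0.31712
step 4: grad = 0.31712+1 = 1.31712; w = 0.31712 - 0.3·(1.31712) = -0.078016

-0.078016


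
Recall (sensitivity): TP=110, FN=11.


Recall = TP/(TP+FN)
= 110/(110+11)
= 110/121 = 90.91%

90.91%


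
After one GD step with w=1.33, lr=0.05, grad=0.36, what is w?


w_new = w - α·∇
= 1.33 - 0.05·0.36
= 1.33 - 0.018
= 1.312

1.312


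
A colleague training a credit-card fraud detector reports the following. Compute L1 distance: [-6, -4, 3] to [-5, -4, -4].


d = |-6+ 5| + |-4+ 4| + |3+ 4|
  = 1 + 0 + 7
  = 8

8


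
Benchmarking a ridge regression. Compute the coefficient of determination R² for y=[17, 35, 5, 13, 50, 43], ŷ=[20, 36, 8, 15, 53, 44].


ȳ = 27.1667
SS_res = Σ(y-ŷ)² = 33
SS_tot = Σ(y-ȳ)² = 1628.83
R² = 1 - SS_res/SS_tot = 1 - 0.0203 = 0.9797

0.9797


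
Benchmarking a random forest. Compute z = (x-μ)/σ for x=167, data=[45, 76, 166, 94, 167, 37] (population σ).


μ = 97.5, σ = 52.3028
z = (167 - 97.5)/52.3028 = 1.3288

1.3288


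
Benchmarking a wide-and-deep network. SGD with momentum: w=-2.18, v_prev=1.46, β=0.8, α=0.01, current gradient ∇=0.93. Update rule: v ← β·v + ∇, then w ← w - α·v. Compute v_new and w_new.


v_new = 0.8·1.46 + 0.93 = 1.168 + 0.93 = 2.098
w_new = -2.18 - 0.01·2.098 = -2.18 - 0.02098 = -2.20098

v_new=2.098, w_new=-2.20098


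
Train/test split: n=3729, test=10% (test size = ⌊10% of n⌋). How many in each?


Test = ⌊3729·10/100⌋ = 372
Train = 3729 - 372 = 3357

Train: 3357, Test: 372


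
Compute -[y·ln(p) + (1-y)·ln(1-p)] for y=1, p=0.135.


BCE = -[y·ln(p) + (1-y)·ln(1-p)]
= -1·ln(0.135) - 0
= -ln(0.135) = 2.0025

2.0025


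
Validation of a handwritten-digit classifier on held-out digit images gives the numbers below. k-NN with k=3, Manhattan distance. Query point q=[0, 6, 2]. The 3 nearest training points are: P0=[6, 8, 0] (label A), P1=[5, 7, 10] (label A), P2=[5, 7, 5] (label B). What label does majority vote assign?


d(q,P0) = 10  (label A)
d(q,P1) = 14  (label A)
d(q,P2) = 9  (label B)
Votes: A=2, B=1
Majority → A

A


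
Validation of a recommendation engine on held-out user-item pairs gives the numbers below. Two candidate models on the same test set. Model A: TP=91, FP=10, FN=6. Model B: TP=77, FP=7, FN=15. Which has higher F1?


Model A: P=91/101=0.901, R=91/97=0.9381, F1=2PR/(P+R)=2TP/(2TP+FP+FN)=182/198=0.9192
Model B: P=77/84=0.9167, R=77/92=0.837, F1=2PR/(P+R)=2TP/(2TP+FP+FN)=154/176=0.875
0.9192 > 0.875 → Model A

Model A


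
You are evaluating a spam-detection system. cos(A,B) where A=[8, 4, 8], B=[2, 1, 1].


A·B = 8·2 + 4·1 + 8·1 = 28
‖A‖ = √144 = 12, ‖B‖ = √6 = 2.4495
cos = 28/(√144·√6) = 28/√864 = 0.9526

0.9526


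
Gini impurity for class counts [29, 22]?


Probabilities: [29/51, 22/51] ≈ [0.5686, 0.4314]
Σpᵢ² = (841 + 484)/51² = 1325/2601
Gini = 1 - Σpᵢ² = 1 - 1325/2601 = 0.4906

0.4906


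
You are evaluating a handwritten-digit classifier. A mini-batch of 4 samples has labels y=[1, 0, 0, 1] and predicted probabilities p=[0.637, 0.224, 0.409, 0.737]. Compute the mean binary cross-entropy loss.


L[0] = -ln(0.637) = 0.451
L[1] = -ln(1-0.224) = -ln(0.776) = 0.2536
L[2] = -ln(1-0.409) = -ln(0.591) = 0.5259
L[3] = -ln(0.737) = 0.3052
mean = (0.451 + 0.2536 + 0.5259 + 0.3052)/4 = 0.3839

0.3839


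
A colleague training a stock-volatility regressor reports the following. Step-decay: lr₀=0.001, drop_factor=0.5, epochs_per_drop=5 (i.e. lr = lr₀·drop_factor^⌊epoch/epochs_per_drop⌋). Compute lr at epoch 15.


n_drops = ⌊15/5⌋ = 3
lr = 0.001·0.5^3 = 0.001·0.125 = 0.000125

0.000125


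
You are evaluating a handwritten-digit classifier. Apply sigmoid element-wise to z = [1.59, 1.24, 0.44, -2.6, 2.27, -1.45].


σ(1.59) = 1/(1+e^-1.59) = 0.8306
σ(1.24) = 1/(1+e^-1.24) = 0.7756
σ(0.44) = 1/(1+e^-0.44) = 0.6083
σ(-2.6) = 1/(1+e^2.6) = 0.0691
σ(2.27) = 1/(1+e^-2.27) = 0.9064
σ(-1.45) = 1/(1+e^1.45) = 0.19
result = [0.8306, 0.7756, 0.6083, 0.0691, 0.9064, 0.19]

[0.8306, 0.7756, 0.6083, 0.0691, 0.9064, 0.19]


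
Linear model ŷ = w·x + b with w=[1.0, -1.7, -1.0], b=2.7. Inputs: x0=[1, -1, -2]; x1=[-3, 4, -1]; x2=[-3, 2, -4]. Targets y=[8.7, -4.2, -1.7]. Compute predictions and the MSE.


ŷ0 = (1.0)·(1) + (-1.7)·(-1) + (-1.0)·(-2) + 2.7 = 7.4
ŷ1 = (1.0)·(-3) + (-1.7)·(4) + (-1.0)·(-1) + 2.7 = -6.1
ŷ2 = (1.0)·(-3) + (-1.7)·(2) + (-1.0)·(-4) + 2.7 = 0.3
errors² = [1.69, 3.61, 4.0]
MSE = 9.3000/3 = 3.1

3.1


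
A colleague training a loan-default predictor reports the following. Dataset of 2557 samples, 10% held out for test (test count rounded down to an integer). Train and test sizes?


Test = ⌊2557·10/100⌋ = 255
Train = 2557 - 255 = 2302

Train: 2302, Test: 255


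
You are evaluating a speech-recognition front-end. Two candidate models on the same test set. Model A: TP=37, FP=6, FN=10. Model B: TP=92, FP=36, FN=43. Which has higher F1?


Model A: P=37/43=0.8605, R=37/47=0.7872, F1=2PR/(P+R)=2TP/(2TP+FP+FN)=74/90=0.8222
Model B: P=92/128=0.7188, R=92/135=0.6815, F1=2PR/(P+R)=2TP/(2TP+FP+FN)=184/263=0.6996
0.8222 > 0.6996 → Model A

Model A


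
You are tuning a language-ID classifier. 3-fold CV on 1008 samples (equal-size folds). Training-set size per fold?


Fold size = 1008/3 = 336
Training per fold = 1008 - 336 = 672

672


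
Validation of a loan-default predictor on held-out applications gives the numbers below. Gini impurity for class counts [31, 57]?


Probabilities: [31/88, 57/88] ≈ [0.3523, 0.6477]
Σpᵢ² = (961 + 3249)/88² = 4210/7744
Gini = 1 - Σpᵢ² = 1 - 4210/7744 = 0.4564

0.4564


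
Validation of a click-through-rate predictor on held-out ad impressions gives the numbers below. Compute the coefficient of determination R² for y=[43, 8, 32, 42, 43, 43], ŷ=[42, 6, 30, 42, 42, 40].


ȳ = 35.1667
SS_res = Σ(y-ŷ)² = 19
SS_tot = Σ(y-ȳ)² = 978.83
R² = 1 - SS_res/SS_tot = 1 - 0.0194 = 0.9806

0.9806


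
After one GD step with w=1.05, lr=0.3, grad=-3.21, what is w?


w_new = w - α·∇
= 1.05 - 0.3·-3.21
= 1.05 + 0.963
= 2.013

2.013


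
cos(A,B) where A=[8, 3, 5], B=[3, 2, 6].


A·B = 8·3 + 3·2 + 5·6 = 60
‖A‖ = √98 = 9.8995, ‖B‖ = √49 = 7
cos = 60/(√98·√49) = 60/√4802 = 0.8658

0.8658


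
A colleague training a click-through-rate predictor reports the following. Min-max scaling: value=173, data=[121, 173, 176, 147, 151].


min=121, max=176
(173-121)/(176-121) = 52/55 = 0.9455

0.9455


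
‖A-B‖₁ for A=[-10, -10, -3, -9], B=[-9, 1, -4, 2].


d = |-10+ 9| + |-10-1| + |-3+ 4| + |-9-2|
  = 1 + 11 + 1 + 11
  = 24

24


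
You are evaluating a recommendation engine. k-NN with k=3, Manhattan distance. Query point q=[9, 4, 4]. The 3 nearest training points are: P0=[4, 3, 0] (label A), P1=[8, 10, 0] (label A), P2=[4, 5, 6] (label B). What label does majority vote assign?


d(q,P0) = 10  (label A)
d(q,P1) = 11  (label A)
d(q,P2) = 8  (label B)
Votes: A=2, B=1
Majority → A

A


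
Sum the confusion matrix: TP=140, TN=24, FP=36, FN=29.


Total = TP + TN + FP + FN
= 140 + 24 + 36 + 29
= 229
(Predicted positive: 176, predicted negative: 53)

229


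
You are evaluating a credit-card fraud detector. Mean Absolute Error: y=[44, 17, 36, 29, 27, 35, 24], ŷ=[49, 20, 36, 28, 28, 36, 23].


Absolute errors: |44-49|=5, |17-20|=3, |36-36|=0, |29-28|=1, |27-28|=1, |35-36|=1, |24-23|=1
Sum = 12
MAE = 12/7 = 12/7

12/7


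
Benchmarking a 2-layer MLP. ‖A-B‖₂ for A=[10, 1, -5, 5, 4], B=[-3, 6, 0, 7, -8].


d = √((10+ 3)² + (1-6)² + (-5-0)² + (5-7)² + (4+ 8)²)
  = √(169 + 25 + 25 + 4 + 144)
  = √367 = 19.1572

19.1572


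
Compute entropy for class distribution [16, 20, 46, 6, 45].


Probabilities: [16/133, 20/133, 46/133, 6/133, 45/133] ≈ [0.1203, 0.1504, 0.3459, 0.0451, 0.3383]
H = -((16/133)·log₂(16/133) + (20/133)·log₂(20/133) + (46/133)·log₂(46/133) + (6/133)·log₂(6/133) + (45/133)·log₂(45/133))
  = 2.039 bits

2.039 bits


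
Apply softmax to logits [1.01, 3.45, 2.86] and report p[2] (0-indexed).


Exponentials: e^1.01=2.7456, e^3.45=31.5004, e^2.86=17.4615
Sum = 51.7075
Softmax = [0.0531, 0.6092, 0.3377]
p[2] = 17.4615/51.7075 = 0.3377

0.3377


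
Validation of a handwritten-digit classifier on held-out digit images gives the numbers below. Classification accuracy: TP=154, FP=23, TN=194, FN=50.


Accuracy = (TP+TN)/(TP+TN+FP+FN)
= (154+194)/(421)
= 348/421 = 82.66%

82.66%


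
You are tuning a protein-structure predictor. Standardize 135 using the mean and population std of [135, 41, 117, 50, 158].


μ = 100.2, σ = 46.6021
z = (135 - 100.2)/46.6021 = 0.7467

0.7467


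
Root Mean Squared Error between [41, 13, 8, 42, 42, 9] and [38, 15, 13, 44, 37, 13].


MSE = 83/6 = 13.8333
RMSE = √(83/6) = 3.7193

3.7193


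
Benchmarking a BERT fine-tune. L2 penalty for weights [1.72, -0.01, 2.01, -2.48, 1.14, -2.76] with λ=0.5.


‖w‖₂² = (1.72)² + (-0.01)² + (2.01)² + (-2.48)² + (1.14)² + (-2.76)²
     = 2.9584 + 0.0001 + 4.0401 + 6.1504 + 1.2996 + 7.6176
     = 22.0662
λ·‖w‖₂² = 0.5·22.0662 = 11.0331

11.0331


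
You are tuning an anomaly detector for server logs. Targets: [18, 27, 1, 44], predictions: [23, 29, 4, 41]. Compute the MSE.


Squared errors: (18-23)²=25, (27-29)²=4, (1-4)²=9, (44-41)²=9
Sum = 47
MSE = 47/4 = 47/4

47/4


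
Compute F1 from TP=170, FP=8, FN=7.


Precision = 170/178 = 0.9551
Recall = 170/177 = 0.9605
F1 = 2·P·R/(P+R) = 2·TP/(2·TP+FP+FN) = 340/(340+8+7) = 340/355 = 0.9577

0.9577


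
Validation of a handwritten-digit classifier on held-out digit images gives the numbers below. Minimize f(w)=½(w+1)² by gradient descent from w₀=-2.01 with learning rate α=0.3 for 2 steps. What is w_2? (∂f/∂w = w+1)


step 1: grad = -2.01+1 = -1.01; w = -2.01 - 0.3·(-1.01) = -1.707
step 2: grad = -1.707+1 = -0.707; w = -1.707 - 0.3·(-0.707) = -1.4949

-1.4949


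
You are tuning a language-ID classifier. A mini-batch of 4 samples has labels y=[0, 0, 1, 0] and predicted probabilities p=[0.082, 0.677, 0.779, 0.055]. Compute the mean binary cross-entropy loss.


L[0] = -ln(1-0.082) = -ln(0.918) = 0.0856
L[1] = -ln(1-0.677) = -ln(0.323) = 1.1301
L[2] = -ln(0.779) = 0.2497
L[3] = -ln(1-0.055) = -ln(0.945) = 0.0566
mean = (0.0856 + 1.1301 + 0.2497 + 0.0566)/4 = 0.3805

0.3805


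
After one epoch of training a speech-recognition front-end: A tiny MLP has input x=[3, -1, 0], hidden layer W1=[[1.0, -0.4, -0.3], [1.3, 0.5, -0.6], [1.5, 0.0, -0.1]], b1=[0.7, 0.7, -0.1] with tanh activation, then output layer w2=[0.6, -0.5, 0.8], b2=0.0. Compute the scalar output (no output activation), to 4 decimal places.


z1[0] = (1.0)·(3) + (-0.4)·(-1) + (-0.3)·(0) + 0.7 = 4.1
z1[1] = (1.3)·(3) + (0.5)·(-1) + (-0.6)·(0) + 0.7 = 4.1
z1[2] = (1.5)·(3) + (0.0)·(-1) + (-0.1)·(0) - 0.1 = 4.4
h = tanh(z1) = [0.9995, 0.9995, 0.9997]
output = (0.6)·(0.9995) + (-0.5)·(0.9995) + (0.8)·(0.9997) + 0.0 = 0.8997

0.8997


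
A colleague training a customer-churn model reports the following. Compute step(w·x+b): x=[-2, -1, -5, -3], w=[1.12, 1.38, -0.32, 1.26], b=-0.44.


z = (-2)·(1.12) + (-1)·(1.38) + (-5)·(-0.32) + (-3)·(1.26) - 0.44
  = -6.24
step(z) = 0 (z<0)

0


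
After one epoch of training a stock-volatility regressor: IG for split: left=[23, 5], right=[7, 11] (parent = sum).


Parent = [30, 16], H_parent = 0.9321
H_left = 0.6769 (n=28), H_right = 0.9641 (n=18)
H_children = (28/46)·0.6769 + (18/46)·0.9641 = 0.7893
IG = 0.9321 - 0.7893 = 0.1428

0.1428


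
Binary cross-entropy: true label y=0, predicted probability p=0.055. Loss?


BCE = -[y·ln(p) + (1-y)·ln(1-p)]
= -0 - 1·ln(1-0.055)
= -ln(0.945) = 0.0566

0.0566


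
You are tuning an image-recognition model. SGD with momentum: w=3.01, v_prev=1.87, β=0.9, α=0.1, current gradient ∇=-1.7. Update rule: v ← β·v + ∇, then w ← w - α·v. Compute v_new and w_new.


v_new = 0.9·1.87 - 1.7 = 1.683 - 1.7 = -0.017
w_new = 3.01 - 0.1·-0.017 = 3.01 + 0.0017 = 3.0117

v_new=-0.017, w_new=3.0117


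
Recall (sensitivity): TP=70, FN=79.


Recall = TP/(TP+FN)
= 70/(70+79)
= 70/149 = 46.98%

46.98%


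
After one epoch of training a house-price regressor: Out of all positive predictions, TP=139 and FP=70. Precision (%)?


Precision = TP/(TP+FP)
= 139/(139+70)
= 139/209 = 66.51%

66.51%


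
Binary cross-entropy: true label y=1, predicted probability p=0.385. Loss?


BCE = -[y·ln(p) + (1-y)·ln(1-p)]
= -1·ln(0.385) - 0
= -ln(0.385) = 0.9545

0.9545


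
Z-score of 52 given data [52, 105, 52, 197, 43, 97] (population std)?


μ = 91, σ = 52.9371
z = (52 - 91)/52.9371 = -0.7367

-0.7367


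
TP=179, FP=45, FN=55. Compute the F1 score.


Precision = 179/224 = 0.7991
Recall = 179/234 = 0.765
F1 = 2·P·R/(P+R) = 2·TP/(2·TP+FP+FN) = 358/(358+45+55) = 358/458 = 0.7817

0.7817


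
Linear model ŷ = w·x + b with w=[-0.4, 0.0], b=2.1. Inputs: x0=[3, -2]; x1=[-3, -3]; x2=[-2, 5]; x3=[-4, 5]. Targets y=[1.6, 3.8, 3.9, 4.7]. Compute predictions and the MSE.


ŷ0 = (-0.4)·(3) + (0.0)·(-2) + 2.1 = 0.9
ŷ1 = (-0.4)·(-3) + (0.0)·(-3) + 2.1 = 3.3
ŷ2 = (-0.4)·(-2) + (0.0)·(5) + 2.1 = 2.9
ŷ3 = (-0.4)·(-4) + (0.0)·(5) + 2.1 = 3.7
errors² = [0.49, 0.25, 1.0, 1.0]
MSE = 2.7400/4 = 0.685

0.685


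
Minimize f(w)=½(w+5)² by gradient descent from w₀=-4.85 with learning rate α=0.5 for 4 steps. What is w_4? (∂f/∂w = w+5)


step 1: grad = -4.85+5 = 0.15; w = -4.85 - 0.5·(0.15) = -4.925
step 2: grad = -4.925+5 = 0.075; w = -4.925 - 0.5·(0.075) = -4.9625
step 3: grad = -4.9625+5 = 0.0375; w = -4.9625 - 0.5·(0.0375) = -4.98125
step 4: grad = -4.98125+5 = 0.01875; w = -4.98125 - 0.5·(0.01875) = -4.990625

-4.990625


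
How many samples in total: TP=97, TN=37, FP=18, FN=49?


Total = TP + TN + FP + FN
= 97 + 37 + 18 + 49
= 201
(Predicted positive: 115, predicted negative: 86)

201


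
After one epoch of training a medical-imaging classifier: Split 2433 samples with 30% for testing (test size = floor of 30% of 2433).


Test = ⌊2433·30/100⌋ = 729
Train = 2433 - 729 = 1704

Train: 1704, Test: 729


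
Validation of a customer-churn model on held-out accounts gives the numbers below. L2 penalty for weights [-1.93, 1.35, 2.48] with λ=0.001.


‖w‖₂² = (-1.93)² + (1.35)² + (2.48)²
     = 3.7249 + 1.8225 + 6.1504
     = 11.6978
λ·‖w‖₂² = 0.001·11.6978 = 0.011698

0.011698


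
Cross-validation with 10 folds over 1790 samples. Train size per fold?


Fold size = 1790/10 = 179
Training per fold = 1790 - 179 = 1611

1611


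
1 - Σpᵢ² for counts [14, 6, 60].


Probabilities: [14/80, 6/80, 60/80] ≈ [0.175, 0.075, 0.75]
Σpᵢ² = (196 + 36 + 3600)/80² = 3832/6400
Gini = 1 - Σpᵢ² = 1 - 3832/6400 = 0.4012

0.4012


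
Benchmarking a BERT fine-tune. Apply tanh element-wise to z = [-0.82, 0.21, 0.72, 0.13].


tanh(-0.82) = -0.6751
tanh(0.21) = 0.207
tanh(0.72) = 0.6169
tanh(0.13) = 0.1293
result = [-0.6751, 0.207, 0.6169, 0.1293]

[-0.6751, 0.207, 0.6169, 0.1293]


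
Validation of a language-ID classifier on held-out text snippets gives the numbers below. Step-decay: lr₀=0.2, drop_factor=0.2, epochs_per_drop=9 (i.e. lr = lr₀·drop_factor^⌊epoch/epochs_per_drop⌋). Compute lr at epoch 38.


n_drops = ⌊38/9⌋ = 4
lr = 0.2·0.2^4 = 0.2·0.0016 = 0.00032

0.00032


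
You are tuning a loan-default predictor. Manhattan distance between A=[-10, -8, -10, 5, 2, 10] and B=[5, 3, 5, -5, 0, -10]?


d = |-10-5| + |-8-3| + |-10-5| + |5+ 5| + |2-0| + |10+ 10|
  = 15 + 11 + 15 + 10 + 2 + 20
  = 73

73


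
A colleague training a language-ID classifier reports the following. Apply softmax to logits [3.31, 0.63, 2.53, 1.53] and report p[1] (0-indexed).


Exponentials: e^3.31=27.3851, e^0.63=1.8776, e^2.53=12.5535, e^1.53=4.6182
Sum = 46.4344
Softmax = [0.5898, 0.0404, 0.2703, 0.0995]
p[1] = 1.8776/46.4344 = 0.0404

0.0404
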